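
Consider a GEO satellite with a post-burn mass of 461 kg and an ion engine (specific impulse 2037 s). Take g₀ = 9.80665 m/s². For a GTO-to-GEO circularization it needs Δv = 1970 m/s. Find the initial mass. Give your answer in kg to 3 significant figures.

v_e = Isp · g₀ = 2037 × 9.80665 = 19976.1 m/s.
m₀/m_f = exp(Δv / v_e) = exp(1970 / 19976.1) = exp(0.0986) = 1.1036.
m₀ = m_f × 1.1036 = 461 × 1.1036 = 508.76 kg.

initial mass ≈ 509 kg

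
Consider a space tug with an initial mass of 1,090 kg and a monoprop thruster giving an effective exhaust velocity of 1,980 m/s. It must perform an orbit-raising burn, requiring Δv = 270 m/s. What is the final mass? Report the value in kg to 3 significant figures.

final mass ≈ 951 kg

Using Δv = v_e ln(m₀/m_f): m₀/m_f = exp(Δv / v_e) = exp(270 / 1980.0) = exp(0.1364) = 1.1461.
m_f = m₀ / 1.1461 = 1,090 / 1.1461 = 951.051 kg.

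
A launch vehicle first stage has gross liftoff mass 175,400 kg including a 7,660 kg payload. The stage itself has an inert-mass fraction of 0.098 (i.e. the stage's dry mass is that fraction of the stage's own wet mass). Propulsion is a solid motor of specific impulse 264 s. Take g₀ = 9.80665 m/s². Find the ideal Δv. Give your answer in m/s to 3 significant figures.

Stage wet mass = m₀ − payload = 175,400 − 7,660 = 167,740 kg.
Stage dry mass = ε × stage wet mass = 0.098 × 167,740 = 16,438.5 kg.
Burnout mass m_f = stage dry + payload = 16,438.5 + 7,660 = 24,098.5 kg.
v_e = Isp · g₀ = 264 × 9.80665 = 2589.0 m/s.
Δv = v_e · ln(175,400/24,098.5) = 2589.0 × ln(7.278) = 2589.0 × 1.9849 ≈ 5139 m/s.

Δv ≈ 5140 m/s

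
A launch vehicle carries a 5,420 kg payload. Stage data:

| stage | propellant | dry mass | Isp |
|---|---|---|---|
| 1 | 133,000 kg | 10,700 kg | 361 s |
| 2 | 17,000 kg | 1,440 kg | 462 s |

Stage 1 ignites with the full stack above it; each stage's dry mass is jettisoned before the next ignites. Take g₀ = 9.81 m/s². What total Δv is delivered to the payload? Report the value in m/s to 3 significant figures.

Δv ≈ 11200 m/s

Ignition mass of stage 1 = 133,000+10,700 + 17,000+1,440 + 5,420 = 167,560 kg.
Stage 1: m₀ = 167,560 kg, m_f = 167,560 − 133,000 = 34,560 kg; Δv = 361×9.81×ln(4.848) = 3541.4×1.5786 ≈ 5591 m/s.
Stage 2: m₀ = 23,860 kg, m_f = 23,860 − 17,000 = 6,860 kg; Δv = 462×9.81×ln(3.478) = 4532.2×1.2465 ≈ 5649 m/s.
Total Δv = 5591 + 5649 = 11240 m/s.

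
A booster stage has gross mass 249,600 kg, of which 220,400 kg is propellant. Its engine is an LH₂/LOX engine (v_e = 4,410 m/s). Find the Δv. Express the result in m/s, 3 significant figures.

m_f = m₀ − m_prop = 249,600 − 220,400 = 29,200 kg.
Δv = v_e · ln(m₀/m_f) = 4410.0 × ln(8.548) = 4410.0 × 2.1457 ≈ 9462.5 m/s.

Δv ≈ 9460 m/s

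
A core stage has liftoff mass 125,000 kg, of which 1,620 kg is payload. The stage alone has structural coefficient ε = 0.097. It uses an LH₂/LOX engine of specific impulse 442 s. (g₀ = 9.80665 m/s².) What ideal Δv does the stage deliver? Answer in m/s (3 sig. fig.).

Δv ≈ 9620 m/s

Stage wet mass = m₀ − payload = 125,000 − 1,620 = 123,380 kg.
Stage dry mass = ε × stage wet mass = 0.097 × 123,380 = 11,967.9 kg.
Burnout mass m_f = stage dry + payload = 11,967.9 + 1,620 = 13,587.9 kg.
v_e = Isp · g₀ = 442 × 9.80665 = 4334.5 m/s.
Using Δv = v_e ln(m₀/m_f): Δv = v_e · ln(125,000/13,587.9) = 4334.5 × ln(9.199) = 4334.5 × 2.2191 ≈ 9619 m/s.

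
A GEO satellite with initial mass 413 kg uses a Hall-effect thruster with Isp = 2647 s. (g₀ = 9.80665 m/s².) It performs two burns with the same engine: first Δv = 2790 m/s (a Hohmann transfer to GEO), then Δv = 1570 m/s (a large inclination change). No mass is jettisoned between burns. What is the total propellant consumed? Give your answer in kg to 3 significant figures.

v_e = Isp · g₀ = 2647 × 9.80665 = 25958.2 m/s.
After the first burn: m = 413 × exp(−2790/25958.2) = 413 × 0.89809 = 370.911 kg.
After the second burn: m = 370.911 × exp(−1570/25958.2) = 370.911 × 0.94131 = 349.142 kg.
Total propellant = m₀ − m_final = 413 − 349.142 = 63.858 kg.

total propellant consumed ≈ 63.9 kg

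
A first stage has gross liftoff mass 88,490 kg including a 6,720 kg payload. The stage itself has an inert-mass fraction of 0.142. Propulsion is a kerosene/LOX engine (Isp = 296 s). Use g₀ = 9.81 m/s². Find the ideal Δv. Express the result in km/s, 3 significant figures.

Δv ≈ 4.57 km/s

Stage wet mass = m₀ − payload = 88,490 − 6,720 = 81,770 kg.
Stage dry mass = ε × stage wet mass = 0.142 × 81,770 = 11,611.3 kg.
Burnout mass m_f = stage dry + payload = 11,611.3 + 6,720 = 18,331.3 kg.
v_e = Isp · g₀ = 296 × 9.81 = 2903.8 m/s.
Rocket equation: Δv = v_e · ln(88,490/18,331.3) = 2903.8 × ln(4.827) = 2903.8 × 1.5743 ≈ 4571 m/s.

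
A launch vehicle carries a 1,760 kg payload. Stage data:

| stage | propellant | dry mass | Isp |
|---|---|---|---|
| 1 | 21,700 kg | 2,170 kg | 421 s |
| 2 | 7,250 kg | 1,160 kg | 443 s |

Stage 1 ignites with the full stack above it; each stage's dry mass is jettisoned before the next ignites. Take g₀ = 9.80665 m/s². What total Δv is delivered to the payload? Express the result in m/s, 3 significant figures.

Δv ≈ 9610 m/s

Ignition mass of stage 1 = 21,700+2,170 + 7,250+1,160 + 1,760 = 34,040 kg.
Stage 1: m₀ = 34,040 kg, m_f = 34,040 − 21,700 = 12,340 kg; Δv = 421×9.80665×ln(2.759) = 4128.6×1.0147 ≈ 4189 m/s.
Stage 2: m₀ = 10,170 kg, m_f = 10,170 − 7,250 = 2,920 kg; Δv = 443×9.80665×ln(3.483) = 4344.3×1.2479 ≈ 5421 m/s.
Total Δv = 4189 + 5421 = 9610 m/s.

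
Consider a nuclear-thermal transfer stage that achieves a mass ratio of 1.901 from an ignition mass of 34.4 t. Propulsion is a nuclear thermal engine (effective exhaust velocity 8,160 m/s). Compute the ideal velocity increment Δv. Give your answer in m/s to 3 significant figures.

Δv ≈ 5240 m/s

Δv = v_e · ln(1.901) = 8160.0 × 0.6424 ≈ 5241.8 m/s.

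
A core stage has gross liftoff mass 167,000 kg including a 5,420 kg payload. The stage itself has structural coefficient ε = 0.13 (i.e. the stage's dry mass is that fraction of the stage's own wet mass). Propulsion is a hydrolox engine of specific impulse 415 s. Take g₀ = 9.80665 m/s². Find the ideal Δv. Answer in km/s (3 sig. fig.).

Stage wet mass = m₀ − payload = 167,000 − 5,420 = 161,580 kg.
Stage dry mass = ε × stage wet mass = 0.13 × 161,580 = 21,005.4 kg.
Burnout mass m_f = stage dry + payload = 21,005.4 + 5,420 = 26,425.4 kg.
v_e = Isp · g₀ = 415 × 9.80665 = 4069.8 m/s.
Δv = v_e · ln(167,000/26,425.4) = 4069.8 × ln(6.32) = 4069.8 × 1.8437 ≈ 7503 m/s.

Δv ≈ 7.50 km/s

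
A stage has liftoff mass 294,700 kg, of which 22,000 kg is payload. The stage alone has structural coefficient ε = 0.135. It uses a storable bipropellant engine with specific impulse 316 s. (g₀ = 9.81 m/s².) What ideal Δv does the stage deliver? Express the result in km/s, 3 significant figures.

Stage wet mass = m₀ − payload = 294,700 − 22,000 = 272,700 kg.
Stage dry mass = ε × stage wet mass = 0.135 × 272,700 = 36,814.5 kg.
Burnout mass m_f = stage dry + payload = 36,814.5 + 22,000 = 58,814.5 kg.
v_e = Isp · g₀ = 316 × 9.81 = 3100.0 m/s.
Rocket equation: Δv = v_e · ln(294,700/58,814.5) = 3100.0 × ln(5.011) = 3100.0 × 1.6116 ≈ 4996 m/s.

Δv ≈ 5.00 km/s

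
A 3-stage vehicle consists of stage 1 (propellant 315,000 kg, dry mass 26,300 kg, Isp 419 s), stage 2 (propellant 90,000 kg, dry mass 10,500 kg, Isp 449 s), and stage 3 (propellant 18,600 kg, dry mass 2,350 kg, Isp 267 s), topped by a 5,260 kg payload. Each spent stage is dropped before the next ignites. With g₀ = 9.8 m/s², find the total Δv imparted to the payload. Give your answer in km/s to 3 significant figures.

Ignition mass of stage 1 = 315,000+26,300 + 90,000+10,500 + 18,600+2,350 + 5,260 = 468,010 kg.
Stage 1: m₀ = 468,010 kg, m_f = 468,010 − 315,000 = 153,010 kg; Δv = 419×9.8×ln(3.059) = 4106.2×1.1180 ≈ 4591 m/s.
Stage 2: m₀ = 126,710 kg, m_f = 126,710 − 90,000 = 36,710 kg; Δv = 449×9.8×ln(3.452) = 4400.2×1.2389 ≈ 5451 m/s.
Stage 3: m₀ = 26,210 kg, m_f = 26,210 − 18,600 = 7,610 kg; Δv = 267×9.8×ln(3.444) = 2616.6×1.2367 ≈ 3236 m/s.
Total Δv = 4591 + 5451 + 3236 = 13278 m/s.

Δv ≈ 13.3 km/s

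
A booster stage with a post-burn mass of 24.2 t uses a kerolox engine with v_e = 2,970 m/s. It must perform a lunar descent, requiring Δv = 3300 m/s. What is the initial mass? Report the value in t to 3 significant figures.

initial mass ≈ 73.5 t

By the Tsiolkovsky rocket equation, m₀/m_f = exp(Δv / v_e) = exp(3300 / 2970.0) = exp(1.1111) = 3.0377.
m₀ = m_f × 3.0377 = 24.2 × 3.0377 = 73.5123 t.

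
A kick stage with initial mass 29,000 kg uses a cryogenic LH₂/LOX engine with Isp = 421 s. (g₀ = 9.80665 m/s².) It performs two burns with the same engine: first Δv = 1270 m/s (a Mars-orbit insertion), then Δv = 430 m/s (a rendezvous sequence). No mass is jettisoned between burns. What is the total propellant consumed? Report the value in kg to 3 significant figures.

total propellant consumed ≈ 9790 kg

v_e = Isp · g₀ = 421 × 9.80665 = 4128.6 m/s.
After the first burn: m = 29000 × exp(−1270/4128.6) = 29000 × 0.73520 = 21,320.8 kg.
After the second burn: m = 21,320.8 × exp(−430/4128.6) = 21,320.8 × 0.90109 = 19,212 kg.
Total propellant = m₀ − m_final = 29000 − 19,212 = 9,788 kg.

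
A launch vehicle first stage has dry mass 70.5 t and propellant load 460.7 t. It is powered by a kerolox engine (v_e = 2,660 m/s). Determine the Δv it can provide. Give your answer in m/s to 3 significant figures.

Δv ≈ 5370 m/s

m₀ = m_dry + m_prop = 70.5 + 460.7 = 531.2 t.
Rocket equation: Δv = v_e · ln(m₀/m_f) = 2660.0 × ln(7.535) = 2660.0 × 2.0195 ≈ 5371.9 m/s.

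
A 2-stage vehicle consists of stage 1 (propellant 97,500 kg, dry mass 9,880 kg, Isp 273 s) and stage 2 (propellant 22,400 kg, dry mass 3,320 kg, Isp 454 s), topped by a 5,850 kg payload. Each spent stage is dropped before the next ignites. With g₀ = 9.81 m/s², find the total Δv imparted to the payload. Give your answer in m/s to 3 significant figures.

Ignition mass of stage 1 = 97,500+9,880 + 22,400+3,320 + 5,850 = 138,950 kg.
Stage 1: m₀ = 138,950 kg, m_f = 138,950 − 97,500 = 41,450 kg; Δv = 273×9.81×ln(3.352) = 2678.1×1.2096 ≈ 3240 m/s.
Stage 2: m₀ = 31,570 kg, m_f = 31,570 − 22,400 = 9,170 kg; Δv = 454×9.81×ln(3.443) = 4453.7×1.2363 ≈ 5506 m/s.
Total Δv = 3240 + 5506 = 8746 m/s.

Δv ≈ 8750 m/s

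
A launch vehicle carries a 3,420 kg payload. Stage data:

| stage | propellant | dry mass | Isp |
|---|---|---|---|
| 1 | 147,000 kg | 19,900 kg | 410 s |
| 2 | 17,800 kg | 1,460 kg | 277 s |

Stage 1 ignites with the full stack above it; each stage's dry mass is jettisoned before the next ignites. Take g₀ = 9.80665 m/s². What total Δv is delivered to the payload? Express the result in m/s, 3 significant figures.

Ignition mass of stage 1 = 147,000+19,900 + 17,800+1,460 + 3,420 = 189,580 kg.
Stage 1: m₀ = 189,580 kg, m_f = 189,580 − 147,000 = 42,580 kg; Δv = 410×9.80665×ln(4.452) = 4020.7×1.4934 ≈ 6005 m/s.
Stage 2: m₀ = 22,680 kg, m_f = 22,680 − 17,800 = 4,880 kg; Δv = 277×9.80665×ln(4.648) = 2716.4×1.5363 ≈ 4173 m/s.
Total Δv = 6005 + 4173 = 10178 m/s.

Δv ≈ 10200 m/s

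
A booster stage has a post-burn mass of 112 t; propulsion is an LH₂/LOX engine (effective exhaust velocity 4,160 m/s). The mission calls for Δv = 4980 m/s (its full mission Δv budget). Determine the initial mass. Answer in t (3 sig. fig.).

Using Δv = v_e ln(m₀/m_f): m₀/m_f = exp(Δv / v_e) = exp(4980 / 4160.0) = exp(1.1971) = 3.3106.
m₀ = m_f × 3.3106 = 112 × 3.3106 = 370.787 t.

initial mass ≈ 371 t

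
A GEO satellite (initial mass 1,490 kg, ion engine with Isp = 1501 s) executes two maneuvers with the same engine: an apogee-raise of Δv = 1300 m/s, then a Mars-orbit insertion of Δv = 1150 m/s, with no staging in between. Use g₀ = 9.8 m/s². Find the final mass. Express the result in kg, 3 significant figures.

final mass ≈ 1260 kg

v_e = Isp · g₀ = 1501 × 9.8 = 14709.8 m/s.
After the first burn: m = 1490 × exp(−1300/14709.8) = 1490 × 0.91542 = 1,363.98 kg.
After the second burn: m = 1,363.98 × exp(−1150/14709.8) = 1,363.98 × 0.92480 = 1,261.41 kg.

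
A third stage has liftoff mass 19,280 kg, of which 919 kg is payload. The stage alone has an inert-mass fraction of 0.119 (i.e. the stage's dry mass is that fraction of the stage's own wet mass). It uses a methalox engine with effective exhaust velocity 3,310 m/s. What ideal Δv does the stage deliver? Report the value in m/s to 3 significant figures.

Stage wet mass = m₀ − payload = 19,280 − 919 = 18,361 kg.
Stage dry mass = ε × stage wet mass = 0.119 × 18,361 = 2,184.96 kg.
Burnout mass m_f = stage dry + payload = 2,184.96 + 919 = 3,103.96 kg.
By the Tsiolkovsky rocket equation, Δv = v_e · ln(19,280/3,103.96) = 3310.0 × ln(6.211) = 3310.0 × 1.8264 ≈ 6045 m/s.

Δv ≈ 6050 m/s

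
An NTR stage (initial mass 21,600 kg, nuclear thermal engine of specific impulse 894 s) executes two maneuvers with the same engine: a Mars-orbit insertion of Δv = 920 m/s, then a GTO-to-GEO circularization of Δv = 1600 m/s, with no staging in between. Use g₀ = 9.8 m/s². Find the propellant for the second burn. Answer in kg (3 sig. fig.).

v_e = Isp · g₀ = 894 × 9.8 = 8761.2 m/s.
After the first burn: m = 21600 × exp(−920/8761.2) = 21600 × 0.90032 = 19,446.9 kg.
After the second burn: m = 19,446.9 × exp(−1600/8761.2) = 19,446.9 × 0.83308 = 16,200.8 kg.
Second-burn propellant = 19,446.9 − 16,200.8 = 3,246.1 kg.

propellant for the second burn ≈ 3250 kg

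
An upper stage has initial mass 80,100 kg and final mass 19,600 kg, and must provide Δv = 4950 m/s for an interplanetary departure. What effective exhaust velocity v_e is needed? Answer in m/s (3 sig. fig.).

v_e ≈ 3520 m/s

ln(m₀/m_f) = ln(80100/19600) = ln(4.087) = 1.4077.
From the ideal rocket equation, v_e = Δv / ln(m₀/m_f) = 4950 / 1.4077 = 3516.3 m/s.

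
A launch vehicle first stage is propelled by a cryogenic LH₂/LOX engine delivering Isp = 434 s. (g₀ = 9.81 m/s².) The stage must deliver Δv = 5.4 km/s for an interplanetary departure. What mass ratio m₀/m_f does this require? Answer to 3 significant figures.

mass ratio ≈ 3.55

v_e = Isp · g₀ = 434 × 9.81 = 4257.5 m/s.
m₀/m_f = exp(Δv / v_e) = exp(5400 / 4257.5) = exp(1.2683) = 3.5549.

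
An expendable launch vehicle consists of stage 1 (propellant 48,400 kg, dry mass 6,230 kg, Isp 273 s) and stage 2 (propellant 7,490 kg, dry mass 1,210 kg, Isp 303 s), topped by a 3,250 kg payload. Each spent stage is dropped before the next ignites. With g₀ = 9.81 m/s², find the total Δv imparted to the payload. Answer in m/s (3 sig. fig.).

Ignition mass of stage 1 = 48,400+6,230 + 7,490+1,210 + 3,250 = 66,580 kg.
Stage 1: m₀ = 66,580 kg, m_f = 66,580 − 48,400 = 18,180 kg; Δv = 273×9.81×ln(3.662) = 2678.1×1.2981 ≈ 3476 m/s.
Stage 2: m₀ = 11,950 kg, m_f = 11,950 − 7,490 = 4,460 kg; Δv = 303×9.81×ln(2.679) = 2972.4×0.9856 ≈ 2930 m/s.
Total Δv = 3476 + 2930 = 6406 m/s.

Δv ≈ 6410 m/s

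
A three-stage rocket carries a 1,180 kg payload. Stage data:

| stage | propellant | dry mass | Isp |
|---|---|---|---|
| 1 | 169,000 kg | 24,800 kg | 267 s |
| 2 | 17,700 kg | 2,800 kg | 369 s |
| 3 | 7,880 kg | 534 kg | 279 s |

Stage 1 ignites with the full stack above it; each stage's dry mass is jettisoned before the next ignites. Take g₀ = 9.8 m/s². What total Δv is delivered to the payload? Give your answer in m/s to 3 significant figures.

Ignition mass of stage 1 = 169,000+24,800 + 17,700+2,800 + 7,880+534 + 1,180 = 223,894 kg.
Stage 1: m₀ = 223,894 kg, m_f = 223,894 − 169,000 = 54,894 kg; Δv = 267×9.8×ln(4.079) = 2616.6×1.4058 ≈ 3678 m/s.
Stage 2: m₀ = 30,094 kg, m_f = 30,094 − 17,700 = 12,394 kg; Δv = 369×9.8×ln(2.428) = 3616.2×0.8871 ≈ 3208 m/s.
Stage 3: m₀ = 9,594 kg, m_f = 9,594 − 7,880 = 1,714 kg; Δv = 279×9.8×ln(5.597) = 2734.2×1.7223 ≈ 4709 m/s.
Total Δv = 3678 + 3208 + 4709 = 11595 m/s.

Δv ≈ 11600 m/s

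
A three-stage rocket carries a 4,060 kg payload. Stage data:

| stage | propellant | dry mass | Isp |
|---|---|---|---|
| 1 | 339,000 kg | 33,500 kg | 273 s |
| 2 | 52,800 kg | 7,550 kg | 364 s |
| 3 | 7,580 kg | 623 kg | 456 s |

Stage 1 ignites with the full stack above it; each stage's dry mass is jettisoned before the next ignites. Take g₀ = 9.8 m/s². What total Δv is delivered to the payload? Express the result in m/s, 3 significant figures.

Δv ≈ 12800 m/s

Ignition mass of stage 1 = 339,000+33,500 + 52,800+7,550 + 7,580+623 + 4,060 = 445,113 kg.
Stage 1: m₀ = 445,113 kg, m_f = 445,113 − 339,000 = 106,113 kg; Δv = 273×9.8×ln(4.195) = 2675.4×1.4338 ≈ 3836 m/s.
Stage 2: m₀ = 72,613 kg, m_f = 72,613 − 52,800 = 19,813 kg; Δv = 364×9.8×ln(3.665) = 3567.2×1.2988 ≈ 4633 m/s.
Stage 3: m₀ = 12,263 kg, m_f = 12,263 − 7,580 = 4,683 kg; Δv = 456×9.8×ln(2.619) = 4468.8×0.9626 ≈ 4302 m/s.
Total Δv = 3836 + 4633 + 4302 = 12771 m/s.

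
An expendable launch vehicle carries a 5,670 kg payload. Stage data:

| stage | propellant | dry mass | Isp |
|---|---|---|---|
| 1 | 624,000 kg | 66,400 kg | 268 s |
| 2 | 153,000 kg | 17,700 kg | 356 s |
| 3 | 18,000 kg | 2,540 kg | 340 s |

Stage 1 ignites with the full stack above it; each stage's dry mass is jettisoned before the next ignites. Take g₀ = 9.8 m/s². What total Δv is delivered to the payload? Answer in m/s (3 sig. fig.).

Δv ≈ 12300 m/s

Ignition mass of stage 1 = 624,000+66,400 + 153,000+17,700 + 18,000+2,540 + 5,670 = 887,310 kg.
Stage 1: m₀ = 887,310 kg, m_f = 887,310 − 624,000 = 263,310 kg; Δv = 268×9.8×ln(3.37) = 2626.4×1.2149 ≈ 3191 m/s.
Stage 2: m₀ = 196,910 kg, m_f = 196,910 − 153,000 = 43,910 kg; Δv = 356×9.8×ln(4.484) = 3488.8×1.5006 ≈ 5235 m/s.
Stage 3: m₀ = 26,210 kg, m_f = 26,210 − 18,000 = 8,210 kg; Δv = 340×9.8×ln(3.192) = 3332.0×1.1608 ≈ 3868 m/s.
Total Δv = 3191 + 5235 + 3868 = 12294 m/s.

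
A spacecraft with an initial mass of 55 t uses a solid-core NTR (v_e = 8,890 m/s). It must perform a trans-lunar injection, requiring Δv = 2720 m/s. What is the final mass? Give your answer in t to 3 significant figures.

final mass ≈ 40.5 t

m₀/m_f = exp(Δv / v_e) = exp(2720 / 8890.0) = exp(0.3060) = 1.3579.
m_f = m₀ / 1.3579 = 55 / 1.3579 = 40.5037 t.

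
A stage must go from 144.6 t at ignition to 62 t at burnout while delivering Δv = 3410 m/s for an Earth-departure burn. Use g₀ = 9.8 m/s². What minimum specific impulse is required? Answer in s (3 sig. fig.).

ln(m₀/m_f) = ln(144600/62000) = ln(2.332) = 0.8468.
v_e = Δv / ln(m₀/m_f) = 3410 / 0.8468 = 4026.7 m/s.
Isp = v_e / g₀ = 4026.7 / 9.8 = 410.9 s.

Isp ≈ 411 s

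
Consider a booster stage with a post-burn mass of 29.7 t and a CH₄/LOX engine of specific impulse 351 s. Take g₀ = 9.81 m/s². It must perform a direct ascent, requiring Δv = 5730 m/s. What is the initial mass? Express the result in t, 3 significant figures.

initial mass ≈ 157 t

v_e = Isp · g₀ = 351 × 9.81 = 3443.3 m/s.
From the ideal rocket equation, m₀/m_f = exp(Δv / v_e) = exp(5730 / 3443.3) = exp(1.6641) = 5.2809.
m₀ = m_f × 5.2809 = 29.7 × 5.2809 = 156.843 t.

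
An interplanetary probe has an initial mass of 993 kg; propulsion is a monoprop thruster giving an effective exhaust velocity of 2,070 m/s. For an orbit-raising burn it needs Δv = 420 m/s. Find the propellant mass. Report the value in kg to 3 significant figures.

m₀/m_f = exp(Δv / v_e) = exp(420 / 2070.0) = exp(0.2029) = 1.2249.
m_f = 993 / 1.2249 = 810.678 kg, so propellant = m₀ − m_f = 993 − 810.678 = 182.322 kg.

propellant mass ≈ 182 kg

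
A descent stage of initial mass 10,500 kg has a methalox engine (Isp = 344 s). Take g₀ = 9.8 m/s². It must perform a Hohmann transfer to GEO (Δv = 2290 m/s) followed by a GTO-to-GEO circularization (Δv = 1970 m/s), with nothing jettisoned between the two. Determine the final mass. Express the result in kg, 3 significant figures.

v_e = Isp · g₀ = 344 × 9.8 = 3371.2 m/s.
After the first burn: m = 10500 × exp(−2290/3371.2) = 10500 × 0.50698 = 5,323.29 kg.
After the second burn: m = 5,323.29 × exp(−1970/3371.2) = 5,323.29 × 0.55746 = 2,967.52 kg.

final mass ≈ 2970 kg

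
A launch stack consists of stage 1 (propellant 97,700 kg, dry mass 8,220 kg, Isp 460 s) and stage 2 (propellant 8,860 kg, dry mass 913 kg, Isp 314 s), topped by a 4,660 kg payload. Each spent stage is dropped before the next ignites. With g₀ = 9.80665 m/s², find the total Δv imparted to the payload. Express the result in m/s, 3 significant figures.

Ignition mass of stage 1 = 97,700+8,220 + 8,860+913 + 4,660 = 120,353 kg.
Stage 1: m₀ = 120,353 kg, m_f = 120,353 − 97,700 = 22,653 kg; Δv = 460×9.80665×ln(5.313) = 4511.1×1.6701 ≈ 7534 m/s.
Stage 2: m₀ = 14,433 kg, m_f = 14,433 − 8,860 = 5,573 kg; Δv = 314×9.80665×ln(2.59) = 3079.3×0.9516 ≈ 2930 m/s.
Total Δv = 7534 + 2930 = 10464 m/s.

Δv ≈ 10500 m/s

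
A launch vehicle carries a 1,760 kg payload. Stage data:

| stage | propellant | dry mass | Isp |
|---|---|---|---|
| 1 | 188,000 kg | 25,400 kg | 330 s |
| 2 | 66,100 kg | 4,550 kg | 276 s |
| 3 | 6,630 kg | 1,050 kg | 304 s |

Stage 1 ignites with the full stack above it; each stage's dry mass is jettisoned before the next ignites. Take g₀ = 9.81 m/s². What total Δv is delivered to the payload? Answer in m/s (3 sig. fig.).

Δv ≈ 11700 m/s

Ignition mass of stage 1 = 188,000+25,400 + 66,100+4,550 + 6,630+1,050 + 1,760 = 293,490 kg.
Stage 1: m₀ = 293,490 kg, m_f = 293,490 − 188,000 = 105,490 kg; Δv = 330×9.81×ln(2.782) = 3237.3×1.0232 ≈ 3312 m/s.
Stage 2: m₀ = 80,090 kg, m_f = 80,090 − 66,100 = 13,990 kg; Δv = 276×9.81×ln(5.725) = 2707.6×1.7448 ≈ 4724 m/s.
Stage 3: m₀ = 9,440 kg, m_f = 9,440 − 6,630 = 2,810 kg; Δv = 304×9.81×ln(3.359) = 2982.2×1.2118 ≈ 3614 m/s.
Total Δv = 3312 + 4724 + 3614 = 11650 m/s.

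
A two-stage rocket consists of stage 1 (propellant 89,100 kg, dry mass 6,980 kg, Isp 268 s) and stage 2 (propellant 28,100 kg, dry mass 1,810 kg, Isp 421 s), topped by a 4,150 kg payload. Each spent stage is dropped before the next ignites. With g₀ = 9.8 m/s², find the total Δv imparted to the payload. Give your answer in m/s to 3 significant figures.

Δv ≈ 10200 m/s

Ignition mass of stage 1 = 89,100+6,980 + 28,100+1,810 + 4,150 = 130,140 kg.
Stage 1: m₀ = 130,140 kg, m_f = 130,140 − 89,100 = 41,040 kg; Δv = 268×9.8×ln(3.171) = 2626.4×1.1541 ≈ 3031 m/s.
Stage 2: m₀ = 34,060 kg, m_f = 34,060 − 28,100 = 5,960 kg; Δv = 421×9.8×ln(5.715) = 4125.8×1.7431 ≈ 7191 m/s.
Total Δv = 3031 + 7191 = 10222 m/s.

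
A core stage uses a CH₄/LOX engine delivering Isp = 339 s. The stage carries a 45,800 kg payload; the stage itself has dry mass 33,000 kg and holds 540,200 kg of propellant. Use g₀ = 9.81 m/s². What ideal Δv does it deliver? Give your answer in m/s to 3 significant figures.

v_e = Isp · g₀ = 339 × 9.81 = 3325.6 m/s.
m₀ = payload + dry + propellant = 45,800 + 33,000 + 540,200 = 619,000 kg.
m_f = payload + dry = 45,800 + 33,000 = 78,800 kg.
Using Δv = v_e ln(m₀/m_f): Δv = v_e · ln(m₀/m_f) = 3325.6 × ln(7.855) = 3325.6 × 2.0612 ≈ 6854.7 m/s.

Δv ≈ 6850 m/s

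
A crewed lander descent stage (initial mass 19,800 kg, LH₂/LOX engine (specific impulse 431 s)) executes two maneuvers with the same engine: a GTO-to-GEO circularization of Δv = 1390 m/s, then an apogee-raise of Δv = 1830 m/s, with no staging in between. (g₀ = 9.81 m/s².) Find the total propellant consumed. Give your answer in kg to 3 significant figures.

total propellant consumed ≈ 10600 kg

v_e = Isp · g₀ = 431 × 9.81 = 4228.1 m/s.
After the first burn: m = 19800 × exp(−1390/4228.1) = 19800 × 0.71982 = 14,252.4 kg.
After the second burn: m = 14,252.4 × exp(−1830/4228.1) = 14,252.4 × 0.64868 = 9,245.25 kg.
Total propellant = m₀ − m_final = 19800 − 9,245.25 = 10,554.75 kg.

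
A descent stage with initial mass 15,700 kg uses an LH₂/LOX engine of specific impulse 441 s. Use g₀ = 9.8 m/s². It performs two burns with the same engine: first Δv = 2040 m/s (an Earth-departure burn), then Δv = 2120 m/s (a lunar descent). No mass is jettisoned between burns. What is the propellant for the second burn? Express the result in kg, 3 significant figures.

propellant for the second burn ≈ 3800 kg

v_e = Isp · g₀ = 441 × 9.8 = 4321.8 m/s.
After the first burn: m = 15700 × exp(−2040/4321.8) = 15700 × 0.62374 = 9,792.72 kg.
After the second burn: m = 9,792.72 × exp(−2120/4321.8) = 9,792.72 × 0.61230 = 5,996.08 kg.
Second-burn propellant = 9,792.72 − 5,996.08 = 3,796.64 kg.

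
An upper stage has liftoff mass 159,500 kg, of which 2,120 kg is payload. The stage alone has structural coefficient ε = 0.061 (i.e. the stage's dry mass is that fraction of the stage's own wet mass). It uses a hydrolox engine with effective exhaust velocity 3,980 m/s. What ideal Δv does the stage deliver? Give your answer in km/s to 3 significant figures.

Stage wet mass = m₀ − payload = 159,500 − 2,120 = 157,380 kg.
Stage dry mass = ε × stage wet mass = 0.061 × 157,380 = 9,600.18 kg.
Burnout mass m_f = stage dry + payload = 9,600.18 + 2,120 = 11,720.18 kg.
Δv = v_e · ln(159,500/11,720.18) = 3980.0 × ln(13.61) = 3980.0 × 2.6107 ≈ 10391 m/s.

Δv ≈ 10.4 km/s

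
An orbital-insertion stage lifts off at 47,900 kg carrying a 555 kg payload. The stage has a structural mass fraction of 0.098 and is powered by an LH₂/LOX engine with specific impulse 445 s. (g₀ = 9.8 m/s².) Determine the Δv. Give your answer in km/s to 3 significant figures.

Δv ≈ 9.69 km/s

Stage wet mass = m₀ − payload = 47,900 − 555 = 47,345 kg.
Stage dry mass = ε × stage wet mass = 0.098 × 47,345 = 4,639.81 kg.
Burnout mass m_f = stage dry + payload = 4,639.81 + 555 = 5,194.81 kg.
v_e = Isp · g₀ = 445 × 9.8 = 4361.0 m/s.
Δv = v_e · ln(47,900/5,194.81) = 4361.0 × ln(9.221) = 4361.0 × 2.2215 ≈ 9688 m/s.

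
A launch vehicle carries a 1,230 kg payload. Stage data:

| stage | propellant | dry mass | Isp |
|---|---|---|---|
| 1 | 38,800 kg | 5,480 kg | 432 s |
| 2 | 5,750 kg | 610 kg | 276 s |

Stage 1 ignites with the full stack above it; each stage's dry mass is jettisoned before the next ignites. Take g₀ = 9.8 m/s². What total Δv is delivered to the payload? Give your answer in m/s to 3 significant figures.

Ignition mass of stage 1 = 38,800+5,480 + 5,750+610 + 1,230 = 51,870 kg.
Stage 1: m₀ = 51,870 kg, m_f = 51,870 − 38,800 = 13,070 kg; Δv = 432×9.8×ln(3.969) = 4233.6×1.3784 ≈ 5836 m/s.
Stage 2: m₀ = 7,590 kg, m_f = 7,590 − 5,750 = 1,840 kg; Δv = 276×9.8×ln(4.125) = 2704.8×1.4171 ≈ 3833 m/s.
Total Δv = 5836 + 3833 = 9669 m/s.

Δv ≈ 9670 m/s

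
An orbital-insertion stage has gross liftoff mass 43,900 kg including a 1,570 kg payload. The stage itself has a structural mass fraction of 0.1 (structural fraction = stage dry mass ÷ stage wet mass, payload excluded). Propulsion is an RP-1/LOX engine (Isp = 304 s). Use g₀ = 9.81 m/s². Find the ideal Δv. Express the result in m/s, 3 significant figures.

Stage wet mass = m₀ − payload = 43,900 − 1,570 = 42,330 kg.
Stage dry mass = ε × stage wet mass = 0.1 × 42,330 = 4,233 kg.
Burnout mass m_f = stage dry + payload = 4,233 + 1,570 = 5,803 kg.
v_e = Isp · g₀ = 304 × 9.81 = 2982.2 m/s.
Using Δv = v_e ln(m₀/m_f): Δv = v_e · ln(43,900/5,803) = 2982.2 × ln(7.565) = 2982.2 × 2.0235 ≈ 6035 m/s.

Δv ≈ 6030 m/s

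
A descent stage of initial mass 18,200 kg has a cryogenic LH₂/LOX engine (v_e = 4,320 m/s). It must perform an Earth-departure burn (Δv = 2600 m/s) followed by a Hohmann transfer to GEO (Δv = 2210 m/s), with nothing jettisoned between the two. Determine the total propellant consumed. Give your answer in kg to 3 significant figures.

total propellant consumed ≈ 12200 kg

After the first burn: m = 18200 × exp(−2600/4320.0) = 18200 × 0.54780 = 9,969.96 kg.
After the second burn: m = 9,969.96 × exp(−2210/4320.0) = 9,969.96 × 0.59955 = 5,977.49 kg.
Total propellant = m₀ − m_final = 18200 − 5,977.49 = 12,222.51 kg.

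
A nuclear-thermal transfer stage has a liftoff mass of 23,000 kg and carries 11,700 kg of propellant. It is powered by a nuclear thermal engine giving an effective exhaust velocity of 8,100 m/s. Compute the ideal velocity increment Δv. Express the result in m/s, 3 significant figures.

Δv ≈ 5760 m/s

m_f = m₀ − m_prop = 23,000 − 11,700 = 11,300 kg.
Using Δv = v_e ln(m₀/m_f): Δv = v_e · ln(m₀/m_f) = 8100.0 × ln(2.035) = 8100.0 × 0.7107 ≈ 5756.6 m/s.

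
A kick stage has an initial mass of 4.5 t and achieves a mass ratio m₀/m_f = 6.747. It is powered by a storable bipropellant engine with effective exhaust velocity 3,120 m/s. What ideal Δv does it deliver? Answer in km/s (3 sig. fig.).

From the ideal rocket equation, Δv = v_e · ln(6.747) = 3120.0 × 1.9091 ≈ 5956.4 m/s.

Δv ≈ 5.96 km/s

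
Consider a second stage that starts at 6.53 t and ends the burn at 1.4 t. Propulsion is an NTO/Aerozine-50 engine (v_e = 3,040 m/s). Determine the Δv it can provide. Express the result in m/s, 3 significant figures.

Δv ≈ 4680 m/s

Using Δv = v_e ln(m₀/m_f): Δv = v_e · ln(m₀/m_f) = 3040.0 × ln(4.664) = 3040.0 × 1.5399 ≈ 4681.4 m/s.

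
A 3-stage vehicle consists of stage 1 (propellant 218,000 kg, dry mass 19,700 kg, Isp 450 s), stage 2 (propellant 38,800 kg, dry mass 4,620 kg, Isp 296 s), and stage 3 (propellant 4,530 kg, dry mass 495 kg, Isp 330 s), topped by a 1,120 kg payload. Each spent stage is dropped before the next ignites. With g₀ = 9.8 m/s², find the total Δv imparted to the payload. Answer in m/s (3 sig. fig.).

Δv ≈ 15000 m/s

Ignition mass of stage 1 = 218,000+19,700 + 38,800+4,620 + 4,530+495 + 1,120 = 287,265 kg.
Stage 1: m₀ = 287,265 kg, m_f = 287,265 − 218,000 = 69,265 kg; Δv = 450×9.8×ln(4.147) = 4410.0×1.4225 ≈ 6273 m/s.
Stage 2: m₀ = 49,565 kg, m_f = 49,565 − 38,800 = 10,765 kg; Δv = 296×9.8×ln(4.604) = 2900.8×1.5270 ≈ 4429 m/s.
Stage 3: m₀ = 6,145 kg, m_f = 6,145 − 4,530 = 1,615 kg; Δv = 330×9.8×ln(3.805) = 3234.0×1.3363 ≈ 4322 m/s.
Total Δv = 6273 + 4429 + 4322 = 15024 m/s.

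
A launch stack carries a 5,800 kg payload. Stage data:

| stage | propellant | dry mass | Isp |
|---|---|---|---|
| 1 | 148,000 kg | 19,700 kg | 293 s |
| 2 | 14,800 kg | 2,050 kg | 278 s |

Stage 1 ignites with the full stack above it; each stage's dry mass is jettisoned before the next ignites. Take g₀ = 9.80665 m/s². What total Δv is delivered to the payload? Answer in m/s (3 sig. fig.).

Ignition mass of stage 1 = 148,000+19,700 + 14,800+2,050 + 5,800 = 190,350 kg.
Stage 1: m₀ = 190,350 kg, m_f = 190,350 − 148,000 = 42,350 kg; Δv = 293×9.80665×ln(4.495) = 2873.3×1.5029 ≈ 4318 m/s.
Stage 2: m₀ = 22,650 kg, m_f = 22,650 − 14,800 = 7,850 kg; Δv = 278×9.80665×ln(2.885) = 2726.2×1.0596 ≈ 2889 m/s.
Total Δv = 4318 + 2889 = 7207 m/s.

Δv ≈ 7210 m/s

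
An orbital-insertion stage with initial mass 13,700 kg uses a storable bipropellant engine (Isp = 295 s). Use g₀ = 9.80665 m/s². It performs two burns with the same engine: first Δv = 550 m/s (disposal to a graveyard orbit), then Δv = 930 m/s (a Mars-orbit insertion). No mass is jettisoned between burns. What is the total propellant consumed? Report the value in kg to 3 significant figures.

v_e = Isp · g₀ = 295 × 9.80665 = 2893.0 m/s.
After the first burn: m = 13700 × exp(−550/2893.0) = 13700 × 0.82686 = 11,328 kg.
After the second burn: m = 11,328 × exp(−930/2893.0) = 11,328 × 0.72508 = 8,213.71 kg.
Total propellant = m₀ − m_final = 13700 − 8,213.71 = 5,486.29 kg.

total propellant consumed ≈ 5490 kg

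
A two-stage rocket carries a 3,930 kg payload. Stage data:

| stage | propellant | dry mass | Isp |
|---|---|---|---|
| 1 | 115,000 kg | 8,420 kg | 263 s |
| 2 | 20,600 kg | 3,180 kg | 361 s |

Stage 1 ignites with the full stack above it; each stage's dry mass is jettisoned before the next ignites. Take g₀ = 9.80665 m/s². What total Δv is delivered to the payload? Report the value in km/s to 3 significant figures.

Ignition mass of stage 1 = 115,000+8,420 + 20,600+3,180 + 3,930 = 151,130 kg.
Stage 1: m₀ = 151,130 kg, m_f = 151,130 − 115,000 = 36,130 kg; Δv = 263×9.80665×ln(4.183) = 2579.1×1.4310 ≈ 3691 m/s.
Stage 2: m₀ = 27,710 kg, m_f = 27,710 − 20,600 = 7,110 kg; Δv = 361×9.80665×ln(3.897) = 3540.2×1.3603 ≈ 4816 m/s.
Total Δv = 3691 + 4816 = 8507 m/s.

Δv ≈ 8.51 km/s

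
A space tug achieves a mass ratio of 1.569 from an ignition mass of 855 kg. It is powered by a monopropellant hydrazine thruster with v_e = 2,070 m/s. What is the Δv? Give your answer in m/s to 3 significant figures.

Using Δv = v_e ln(m₀/m_f): Δv = v_e · ln(1.569) = 2070.0 × 0.4504 ≈ 932.4 m/s.

Δv ≈ 932 m/s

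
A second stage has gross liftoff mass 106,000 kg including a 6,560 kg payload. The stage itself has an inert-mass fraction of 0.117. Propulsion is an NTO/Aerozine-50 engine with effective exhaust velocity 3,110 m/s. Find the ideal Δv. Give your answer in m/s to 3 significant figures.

Δv ≈ 5480 m/s

Stage wet mass = m₀ − payload = 106,000 − 6,560 = 99,440 kg.
Stage dry mass = ε × stage wet mass = 0.117 × 99,440 = 11,634.5 kg.
Burnout mass m_f = stage dry + payload = 11,634.5 + 6,560 = 18,194.5 kg.
Rocket equation: Δv = v_e · ln(106,000/18,194.5) = 3110.0 × ln(5.826) = 3110.0 × 1.7623 ≈ 5481 m/s.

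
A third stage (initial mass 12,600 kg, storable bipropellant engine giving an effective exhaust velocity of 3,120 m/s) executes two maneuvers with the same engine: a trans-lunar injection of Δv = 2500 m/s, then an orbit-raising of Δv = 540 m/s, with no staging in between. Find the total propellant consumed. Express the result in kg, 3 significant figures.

total propellant consumed ≈ 7840 kg

After the first burn: m = 12600 × exp(−2500/3120.0) = 12600 × 0.44875 = 5,654.25 kg.
After the second burn: m = 5,654.25 × exp(−540/3120.0) = 5,654.25 × 0.84107 = 4,755.62 kg.
Total propellant = m₀ − m_final = 12600 − 4,755.62 = 7,844.38 kg.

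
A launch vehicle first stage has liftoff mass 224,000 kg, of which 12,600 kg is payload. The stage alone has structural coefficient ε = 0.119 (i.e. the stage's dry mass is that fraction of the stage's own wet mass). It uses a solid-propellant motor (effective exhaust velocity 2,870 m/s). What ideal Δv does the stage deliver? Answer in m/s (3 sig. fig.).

Δv ≈ 5110 m/s

Stage wet mass = m₀ − payload = 224,000 − 12,600 = 211,400 kg.
Stage dry mass = ε × stage wet mass = 0.119 × 211,400 = 25,156.6 kg.
Burnout mass m_f = stage dry + payload = 25,156.6 + 12,600 = 37,756.6 kg.
Using Δv = v_e ln(m₀/m_f): Δv = v_e · ln(224,000/37,756.6) = 2870.0 × ln(5.933) = 2870.0 × 1.7805 ≈ 5110 m/s.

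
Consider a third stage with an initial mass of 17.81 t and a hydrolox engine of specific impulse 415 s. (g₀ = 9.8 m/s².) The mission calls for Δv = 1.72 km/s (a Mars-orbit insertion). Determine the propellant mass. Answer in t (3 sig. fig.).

propellant mass ≈ 6.14 t

v_e = Isp · g₀ = 415 × 9.8 = 4067.0 m/s.
Using Δv = v_e ln(m₀/m_f): m₀/m_f = exp(Δv / v_e) = exp(1720 / 4067.0) = exp(0.4229) = 1.5264.
m_f = 17.81 / 1.5264 = 11.668 t, so propellant = m₀ − m_f = 17.81 − 11.668 = 6.142 t.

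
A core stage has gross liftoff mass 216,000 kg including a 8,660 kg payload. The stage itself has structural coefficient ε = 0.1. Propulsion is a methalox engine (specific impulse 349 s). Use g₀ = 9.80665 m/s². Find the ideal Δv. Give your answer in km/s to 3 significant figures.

Stage wet mass = m₀ − payload = 216,000 − 8,660 = 207,340 kg.
Stage dry mass = ε × stage wet mass = 0.1 × 207,340 = 20,734 kg.
Burnout mass m_f = stage dry + payload = 20,734 + 8,660 = 29,394 kg.
v_e = Isp · g₀ = 349 × 9.80665 = 3422.5 m/s.
From the ideal rocket equation, Δv = v_e · ln(216,000/29,394) = 3422.5 × ln(7.348) = 3422.5 × 1.9945 ≈ 6826 m/s.

Δv ≈ 6.83 km/s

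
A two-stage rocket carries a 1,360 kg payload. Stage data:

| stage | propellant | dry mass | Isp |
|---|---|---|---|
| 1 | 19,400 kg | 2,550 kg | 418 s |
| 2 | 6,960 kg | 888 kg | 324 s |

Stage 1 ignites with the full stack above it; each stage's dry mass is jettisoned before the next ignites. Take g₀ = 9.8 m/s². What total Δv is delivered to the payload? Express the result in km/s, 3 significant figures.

Δv ≈ 8.47 km/s

Ignition mass of stage 1 = 19,400+2,550 + 6,960+888 + 1,360 = 31,158 kg.
Stage 1: m₀ = 31,158 kg, m_f = 31,158 − 19,400 = 11,758 kg; Δv = 418×9.8×ln(2.65) = 4096.4×0.9745 ≈ 3992 m/s.
Stage 2: m₀ = 9,208 kg, m_f = 9,208 − 6,960 = 2,248 kg; Δv = 324×9.8×ln(4.096) = 3175.2×1.4100 ≈ 4477 m/s.
Total Δv = 3992 + 4477 = 8469 m/s.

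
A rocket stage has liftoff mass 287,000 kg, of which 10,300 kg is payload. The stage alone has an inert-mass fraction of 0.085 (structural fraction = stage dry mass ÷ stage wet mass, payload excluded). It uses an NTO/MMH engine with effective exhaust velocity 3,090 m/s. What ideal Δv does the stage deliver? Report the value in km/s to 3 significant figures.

Stage wet mass = m₀ − payload = 287,000 − 10,300 = 276,700 kg.
Stage dry mass = ε × stage wet mass = 0.085 × 276,700 = 23,519.5 kg.
Burnout mass m_f = stage dry + payload = 23,519.5 + 10,300 = 33,819.5 kg.
Δv = v_e · ln(287,000/33,819.5) = 3090.0 × ln(8.486) = 3090.0 × 2.1384 ≈ 6608 m/s.

Δv ≈ 6.61 km/s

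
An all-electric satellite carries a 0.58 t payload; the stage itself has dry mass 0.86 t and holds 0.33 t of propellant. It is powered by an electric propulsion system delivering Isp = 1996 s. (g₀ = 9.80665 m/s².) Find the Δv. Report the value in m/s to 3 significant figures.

Δv ≈ 4040 m/s

v_e = Isp · g₀ = 1996 × 9.80665 = 19574.1 m/s.
m₀ = payload + dry + propellant = 0.58 + 0.86 + 0.33 = 1.77 t.
m_f = payload + dry = 0.58 + 0.86 = 1.44 t.
Δv = v_e · ln(m₀/m_f) = 19574.1 × ln(1.229) = 19574.1 × 0.2063 ≈ 4038.8 m/s.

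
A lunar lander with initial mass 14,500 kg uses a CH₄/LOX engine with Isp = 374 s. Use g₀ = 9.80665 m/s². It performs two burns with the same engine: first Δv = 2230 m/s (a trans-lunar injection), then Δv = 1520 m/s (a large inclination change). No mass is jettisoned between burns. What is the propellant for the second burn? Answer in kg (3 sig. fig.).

v_e = Isp · g₀ = 374 × 9.80665 = 3667.7 m/s.
After the first burn: m = 14500 × exp(−2230/3667.7) = 14500 × 0.54443 = 7,894.24 kg.
After the second burn: m = 7,894.24 × exp(−1520/3667.7) = 7,894.24 × 0.66072 = 5,215.88 kg.
Second-burn propellant = 7,894.24 − 5,215.88 = 2,678.36 kg.

propellant for the second burn ≈ 2680 kg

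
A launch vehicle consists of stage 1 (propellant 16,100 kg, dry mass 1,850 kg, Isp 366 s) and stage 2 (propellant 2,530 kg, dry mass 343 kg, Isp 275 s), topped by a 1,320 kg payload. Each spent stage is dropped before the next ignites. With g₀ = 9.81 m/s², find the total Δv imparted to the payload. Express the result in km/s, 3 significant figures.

Δv ≈ 7.16 km/s

Ignition mass of stage 1 = 16,100+1,850 + 2,530+343 + 1,320 = 22,143 kg.
Stage 1: m₀ = 22,143 kg, m_f = 22,143 − 16,100 = 6,043 kg; Δv = 366×9.81×ln(3.664) = 3590.5×1.2986 ≈ 4663 m/s.
Stage 2: m₀ = 4,193 kg, m_f = 4,193 − 2,530 = 1,663 kg; Δv = 275×9.81×ln(2.521) = 2697.8×0.9248 ≈ 2495 m/s.
Total Δv = 4663 + 2495 = 7158 m/s.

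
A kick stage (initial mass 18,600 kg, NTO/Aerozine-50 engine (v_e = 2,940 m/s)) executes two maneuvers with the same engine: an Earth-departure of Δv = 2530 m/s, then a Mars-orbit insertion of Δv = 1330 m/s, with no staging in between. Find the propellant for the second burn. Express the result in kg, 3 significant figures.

After the first burn: m = 18600 × exp(−2530/2940.0) = 18600 × 0.42293 = 7,866.5 kg.
After the second burn: m = 7,866.5 × exp(−1330/2940.0) = 7,866.5 × 0.63611 = 5,003.96 kg.
Second-burn propellant = 7,866.5 − 5,003.96 = 2,862.54 kg.

propellant for the second burn ≈ 2860 kg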